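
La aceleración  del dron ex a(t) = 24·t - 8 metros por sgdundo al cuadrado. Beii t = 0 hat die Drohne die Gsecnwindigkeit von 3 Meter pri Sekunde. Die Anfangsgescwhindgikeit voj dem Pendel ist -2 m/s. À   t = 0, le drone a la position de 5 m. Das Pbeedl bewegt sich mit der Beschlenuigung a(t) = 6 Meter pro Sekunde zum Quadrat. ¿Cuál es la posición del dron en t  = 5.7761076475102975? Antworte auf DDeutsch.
Wir müssen das Integral unserer Gleichung für die Beschleunigung a(t) = 24·t - 8 2-mal finden. Mit ∫a(t)dt und Anwendung von v(0) = 3, finden wir v(t) = 12·t^2 - 8·t + 3. Das Integral von der Geschwindigkeit ist die Position. Mit x(0) = 5 erhalten wir x(t) = 4·t^3 - 4·t^2 + 3·t + 5. Aus der Gleichung für die Position x(t) = 4·t^3 - 4·t^2 + 3·t + 5, setzen wir t = 5.7761076475102975 ein und erhalten x = 659.717456089429.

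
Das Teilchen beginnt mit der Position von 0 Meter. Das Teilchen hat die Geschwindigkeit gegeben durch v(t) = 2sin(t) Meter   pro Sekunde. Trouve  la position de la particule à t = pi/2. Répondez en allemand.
Ausgehend von der Geschwindigkeit v(t) = 2·sin(t), nehmen wir 1 Stammfunktion. Die Stammfunktion von der Geschwindigkeit, mit x(0) = 0, ergibt die Position: x(t) = 2 - 2·cos(t). Wir haben die Position x(t) = 2 - 2·cos(t). Durch Einsetzen von t = pi/2: x(pi/2) = 2.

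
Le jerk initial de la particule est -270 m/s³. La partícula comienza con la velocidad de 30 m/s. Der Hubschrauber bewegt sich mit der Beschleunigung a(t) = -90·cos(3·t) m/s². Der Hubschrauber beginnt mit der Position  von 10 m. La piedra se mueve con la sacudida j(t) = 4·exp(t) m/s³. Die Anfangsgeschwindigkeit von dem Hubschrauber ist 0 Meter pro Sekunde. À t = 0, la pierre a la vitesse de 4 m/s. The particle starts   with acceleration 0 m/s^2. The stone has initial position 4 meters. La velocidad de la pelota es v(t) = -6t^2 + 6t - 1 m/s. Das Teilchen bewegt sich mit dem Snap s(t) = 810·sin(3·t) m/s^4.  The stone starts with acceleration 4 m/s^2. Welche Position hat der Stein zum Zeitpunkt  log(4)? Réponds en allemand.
Um dies zu lösen, müssen wir 3 Stammfunktionen unserer Gleichung für den Ruck j(t) = 4·exp(t) finden. Die Stammfunktion von dem Ruck ist die Beschleunigung. Mit a(0) = 4 erhalten wir a(t) = 4·exp(t). Die Stammfunktion von der Beschleunigung, mit v(0) = 4, ergibt die Geschwindigkeit: v(t) = 4·exp(t). Die Stammfunktion von der Geschwindigkeit, mit x(0) = 4, ergibt die Position: x(t) = 4·exp(t). Wir haben die Position x(t) = 4·exp(t). Durch Einsetzen von t = log(4): x(log(4)) = 16.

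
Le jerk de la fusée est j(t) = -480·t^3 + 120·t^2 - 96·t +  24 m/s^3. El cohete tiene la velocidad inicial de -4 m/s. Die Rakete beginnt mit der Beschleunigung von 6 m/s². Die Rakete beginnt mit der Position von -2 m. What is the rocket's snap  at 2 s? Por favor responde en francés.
Pour résoudre ceci, nous devons prendre 1 dérivée de notre équation du jerk j(t) = -480·t^3 + 120·t^2 - 96·t + 24. La dérivée du jerk donne le snap: s(t) = -1440·t^2 + 240·t - 96. De l'équation du snap s(t) = -1440·t^2 + 240·t - 96, nous substituons t = 2 pour obtenir s = -5376.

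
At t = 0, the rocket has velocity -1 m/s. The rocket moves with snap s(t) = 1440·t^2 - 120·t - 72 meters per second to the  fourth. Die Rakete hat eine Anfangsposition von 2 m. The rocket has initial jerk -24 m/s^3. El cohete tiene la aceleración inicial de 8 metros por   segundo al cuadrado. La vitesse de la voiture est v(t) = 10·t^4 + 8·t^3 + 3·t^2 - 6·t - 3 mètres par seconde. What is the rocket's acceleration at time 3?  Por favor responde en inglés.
We need to integrate our snap equation s(t) = 1440·t^2 - 120·t - 72 2 times. Taking ∫s(t)dt and applying j(0) = -24, we find j(t) = 480·t^3 - 60·t^2 - 72·t - 24. Taking ∫j(t)dt and applying a(0) = 8, we find a(t) = 120·t^4 - 20·t^3 - 36·t^2 - 24·t + 8. From the given acceleration equation a(t) = 120·t^4 - 20·t^3 - 36·t^2 - 24·t + 8, we substitute t = 3 to get a = 8792.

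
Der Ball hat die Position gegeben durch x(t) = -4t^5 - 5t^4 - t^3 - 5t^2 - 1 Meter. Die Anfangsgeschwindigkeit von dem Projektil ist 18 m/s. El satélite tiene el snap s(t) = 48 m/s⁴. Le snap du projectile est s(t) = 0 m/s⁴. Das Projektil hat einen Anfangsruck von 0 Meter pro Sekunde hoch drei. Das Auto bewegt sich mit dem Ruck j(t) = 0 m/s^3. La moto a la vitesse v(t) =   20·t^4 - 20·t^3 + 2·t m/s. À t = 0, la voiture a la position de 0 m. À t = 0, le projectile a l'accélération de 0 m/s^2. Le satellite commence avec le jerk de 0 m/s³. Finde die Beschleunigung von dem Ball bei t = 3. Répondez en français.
En partant de la position x(t) = -4·t^5 - 5·t^4 - t^3 - 5·t^2 - 1, nous prenons 2 dérivées. En prenant d/dt de x(t), nous trouvons v(t) = -20·t^4 - 20·t^3 - 3·t^2 - 10·t. En prenant d/dt de v(t), nous trouvons a(t) = -80·t^3 - 60·t^2 - 6·t - 10. Nous avons l'accélération a(t) = -80·t^3 - 60·t^2 - 6·t - 10. En substituant t = 3: a(3) = -2728.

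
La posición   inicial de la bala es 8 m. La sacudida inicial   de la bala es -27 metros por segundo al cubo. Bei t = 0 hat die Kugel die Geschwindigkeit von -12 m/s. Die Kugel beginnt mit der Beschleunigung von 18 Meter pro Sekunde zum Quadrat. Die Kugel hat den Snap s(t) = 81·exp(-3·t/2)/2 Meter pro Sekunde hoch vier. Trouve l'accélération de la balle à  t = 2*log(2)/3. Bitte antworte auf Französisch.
Nous devons trouver l'intégrale de notre équation du snap s(t) = 81·exp(-3·t/2)/2 2 fois. En intégrant le snap et en utilisant la condition initiale j(0) = -27, nous obtenons j(t) = -27·exp(-3·t/2). En intégrant le jerk et en utilisant la condition initiale a(0) = 18, nous obtenons a(t) = 18·exp(-3·t/2). Nous avons l'accélération a(t) = 18·exp(-3·t/2). En substituant t = 2*log(2)/3: a(2*log(2)/3) = 9.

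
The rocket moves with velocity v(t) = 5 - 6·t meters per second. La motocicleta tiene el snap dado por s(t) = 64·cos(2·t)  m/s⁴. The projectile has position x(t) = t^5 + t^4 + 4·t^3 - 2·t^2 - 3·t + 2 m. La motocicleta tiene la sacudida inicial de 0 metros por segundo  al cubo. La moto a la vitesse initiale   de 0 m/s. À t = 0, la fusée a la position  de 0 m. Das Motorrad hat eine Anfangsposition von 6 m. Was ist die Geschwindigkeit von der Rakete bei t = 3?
Wir haben die Geschwindigkeit v(t) = 5 - 6·t. Durch Einsetzen von t = 3: v(3) = -13.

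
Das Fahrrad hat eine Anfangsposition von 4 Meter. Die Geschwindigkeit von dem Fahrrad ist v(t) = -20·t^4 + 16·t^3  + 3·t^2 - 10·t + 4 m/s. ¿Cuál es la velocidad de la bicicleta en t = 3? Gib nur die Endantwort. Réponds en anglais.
The velocity at t = 3 is v = -1187.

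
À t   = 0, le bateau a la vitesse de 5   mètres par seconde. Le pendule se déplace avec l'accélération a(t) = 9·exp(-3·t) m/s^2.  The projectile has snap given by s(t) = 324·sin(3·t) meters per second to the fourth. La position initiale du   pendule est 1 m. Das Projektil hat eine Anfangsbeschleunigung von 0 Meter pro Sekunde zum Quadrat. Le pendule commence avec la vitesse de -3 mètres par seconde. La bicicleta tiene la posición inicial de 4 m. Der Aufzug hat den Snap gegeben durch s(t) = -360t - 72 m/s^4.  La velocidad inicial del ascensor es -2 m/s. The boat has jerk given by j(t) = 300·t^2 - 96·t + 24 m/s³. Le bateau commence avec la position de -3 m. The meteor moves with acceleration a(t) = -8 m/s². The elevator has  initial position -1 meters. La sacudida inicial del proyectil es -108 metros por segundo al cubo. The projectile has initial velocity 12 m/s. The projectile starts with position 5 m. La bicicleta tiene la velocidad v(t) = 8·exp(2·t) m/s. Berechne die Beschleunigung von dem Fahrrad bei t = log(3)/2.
Um dies zu lösen, müssen wir 1 Ableitung unserer Gleichung für die Geschwindigkeit v(t) = 8·exp(2·t) nehmen. Mit d/dt von v(t) finden wir a(t) = 16·exp(2·t). Mit a(t) = 16·exp(2·t) und Einsetzen von t = log(3)/2, finden wir a = 48.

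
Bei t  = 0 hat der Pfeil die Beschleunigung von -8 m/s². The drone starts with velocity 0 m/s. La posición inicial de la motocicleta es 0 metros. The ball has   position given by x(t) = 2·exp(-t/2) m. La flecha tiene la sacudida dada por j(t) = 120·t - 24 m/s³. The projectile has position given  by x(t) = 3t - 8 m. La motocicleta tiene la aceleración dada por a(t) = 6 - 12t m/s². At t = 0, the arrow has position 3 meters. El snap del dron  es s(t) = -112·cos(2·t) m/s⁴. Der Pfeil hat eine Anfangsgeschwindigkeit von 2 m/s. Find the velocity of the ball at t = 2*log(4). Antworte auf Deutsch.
Wir müssen unsere Gleichung für die Position x(t) = 2·exp(-t/2) 1-mal ableiten. Durch Ableiten von der Position erhalten wir die Geschwindigkeit: v(t) = -exp(-t/2). Mit v(t) = -exp(-t/2) und Einsetzen von t = 2*log(4), finden wir v = -1/4.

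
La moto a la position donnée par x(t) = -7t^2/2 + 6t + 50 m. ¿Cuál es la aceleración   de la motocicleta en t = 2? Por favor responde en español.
Partiendo de la posición x(t) = -7·t^2/2 + 6·t + 50, tomamos 2 derivadas. Tomando d/dt de x(t), encontramos v(t) = 6 - 7·t. Derivando la velocidad, obtenemos la aceleración: a(t) = -7. Usando a(t) = -7 y sustituyendo t = 2, encontramos a = -7.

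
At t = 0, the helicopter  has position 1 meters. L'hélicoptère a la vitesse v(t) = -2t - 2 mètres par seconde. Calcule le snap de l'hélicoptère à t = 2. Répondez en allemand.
Ausgehend von der Geschwindigkeit v(t) = -2·t - 2, nehmen wir 3 Ableitungen. Die Ableitung von der Geschwindigkeit ergibt die Beschleunigung: a(t) = -2. Durch Ableiten von der Beschleunigung erhalten wir den Ruck: j(t) = 0. Die Ableitung von dem Ruck ergibt den Snap: s(t) = 0. Mit s(t) = 0 und Einsetzen von t = 2, finden wir s = 0.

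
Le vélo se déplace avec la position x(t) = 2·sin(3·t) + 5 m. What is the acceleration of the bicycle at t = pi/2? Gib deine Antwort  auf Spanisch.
Partiendo de la posición x(t) = 2·sin(3·t) + 5, tomamos 2 derivadas. Derivando la posición, obtenemos la velocidad: v(t) = 6·cos(3·t). Tomando d/dt de v(t), encontramos a(t) = -18·sin(3·t). De la ecuación de la aceleración a(t) = -18·sin(3·t), sustituimos t = pi/2 para obtener a = 18.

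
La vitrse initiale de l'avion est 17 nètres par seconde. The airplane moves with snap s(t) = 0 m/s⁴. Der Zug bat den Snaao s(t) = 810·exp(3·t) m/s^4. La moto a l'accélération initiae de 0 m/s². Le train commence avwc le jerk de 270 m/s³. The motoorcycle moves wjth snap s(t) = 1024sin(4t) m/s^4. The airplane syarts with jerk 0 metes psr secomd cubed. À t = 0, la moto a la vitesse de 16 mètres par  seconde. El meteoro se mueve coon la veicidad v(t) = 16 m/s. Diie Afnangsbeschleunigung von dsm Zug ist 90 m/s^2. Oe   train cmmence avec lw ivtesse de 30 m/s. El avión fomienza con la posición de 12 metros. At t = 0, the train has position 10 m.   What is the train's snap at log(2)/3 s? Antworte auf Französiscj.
Nous avons le snap s(t) = 810·exp(3·t). En substituant t = log(2)/3: s(log(2)/3) = 1620.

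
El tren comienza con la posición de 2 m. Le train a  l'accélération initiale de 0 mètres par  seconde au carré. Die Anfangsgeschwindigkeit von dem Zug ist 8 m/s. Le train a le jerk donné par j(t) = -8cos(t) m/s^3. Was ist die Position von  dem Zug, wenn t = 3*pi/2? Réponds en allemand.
Wir müssen unsere Gleichung für den Ruck j(t) = -8·cos(t) 3-mal integrieren. Durch Integration von dem Ruck und Verwendung der Anfangsbedingung a(0) = 0, erhalten wir a(t) = -8·sin(t). Das Integral von der Beschleunigung, mit v(0) = 8, ergibt die Geschwindigkeit: v(t) = 8·cos(t). Das Integral von der Geschwindigkeit, mit x(0) = 2, ergibt die Position: x(t) = 8·sin(t) + 2. Wir haben die Position x(t) = 8·sin(t) + 2. Durch Einsetzen von t = 3*pi/2: x(3*pi/2) = -6.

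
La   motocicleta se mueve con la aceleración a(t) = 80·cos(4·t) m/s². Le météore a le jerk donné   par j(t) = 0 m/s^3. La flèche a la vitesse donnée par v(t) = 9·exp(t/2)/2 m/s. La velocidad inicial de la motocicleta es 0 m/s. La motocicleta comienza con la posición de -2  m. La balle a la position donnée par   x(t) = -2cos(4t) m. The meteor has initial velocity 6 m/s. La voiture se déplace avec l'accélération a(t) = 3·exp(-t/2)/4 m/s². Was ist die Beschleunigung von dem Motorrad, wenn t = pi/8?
Aus der Gleichung für die Beschleunigung a(t) = 80·cos(4·t), setzen wir t = pi/8 ein und erhalten a = 0.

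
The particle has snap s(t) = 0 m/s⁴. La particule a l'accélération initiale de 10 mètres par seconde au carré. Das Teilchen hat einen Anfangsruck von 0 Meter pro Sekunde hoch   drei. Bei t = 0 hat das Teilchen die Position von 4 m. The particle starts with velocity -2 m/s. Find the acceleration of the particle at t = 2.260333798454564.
We must find the antiderivative of our snap equation s(t) = 0 2 times. Finding the antiderivative of s(t) and using j(0) = 0: j(t) = 0. Finding the integral of j(t) and using a(0) = 10: a(t) = 10. Using a(t) = 10 and substituting t = 2.260333798454564, we find a = 10.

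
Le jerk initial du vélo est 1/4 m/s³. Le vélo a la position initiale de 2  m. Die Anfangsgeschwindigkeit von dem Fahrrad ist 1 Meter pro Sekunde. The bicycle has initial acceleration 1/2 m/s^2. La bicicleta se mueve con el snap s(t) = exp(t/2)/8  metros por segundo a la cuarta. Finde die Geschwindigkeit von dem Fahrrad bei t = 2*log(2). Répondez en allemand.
Wir müssen das Integral unserer Gleichung für den Snap s(t) = exp(t/2)/8 3-mal finden. Durch Integration von dem Snap und Verwendung der Anfangsbedingung j(0) = 1/4, erhalten wir j(t) = exp(t/2)/4. Die Stammfunktion von dem Ruck, mit a(0) = 1/2, ergibt die Beschleunigung: a(t) = exp(t/2)/2. Durch Integration von der Beschleunigung und Verwendung der Anfangsbedingung v(0) = 1, erhalten wir v(t) = exp(t/2). Wir haben die Geschwindigkeit v(t) = exp(t/2). Durch Einsetzen von t = 2*log(2): v(2*log(2)) = 2.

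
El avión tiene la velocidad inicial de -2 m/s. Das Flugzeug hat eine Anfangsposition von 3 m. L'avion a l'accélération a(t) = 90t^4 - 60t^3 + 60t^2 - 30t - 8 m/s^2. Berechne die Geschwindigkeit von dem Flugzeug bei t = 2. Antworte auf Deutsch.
Um dies zu lösen, müssen wir 1 Stammfunktion unserer Gleichung für die Beschleunigung a(t) = 90·t^4 - 60·t^3 + 60·t^2 - 30·t - 8 finden. Mit ∫a(t)dt und Anwendung von v(0) = -2, finden wir v(t) = 18·t^5 - 15·t^4 + 20·t^3 - 15·t^2 - 8·t - 2. Aus der Gleichung für die Geschwindigkeit v(t) = 18·t^5 - 15·t^4 + 20·t^3 - 15·t^2 - 8·t - 2, setzen wir t = 2 ein und erhalten v = 418.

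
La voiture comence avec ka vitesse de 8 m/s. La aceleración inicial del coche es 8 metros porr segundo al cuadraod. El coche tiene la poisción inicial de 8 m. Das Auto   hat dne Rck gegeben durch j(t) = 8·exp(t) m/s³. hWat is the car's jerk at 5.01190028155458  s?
Using j(t) = 8·exp(t) and substituting t = 5.01190028155458, we find j = 1201.51894547092.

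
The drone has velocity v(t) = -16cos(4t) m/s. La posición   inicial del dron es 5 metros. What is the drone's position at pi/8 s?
We must find the integral of our velocity equation v(t) = -16·cos(4·t) 1 time. The antiderivative of velocity, with x(0) = 5, gives position: x(t) = 5 - 4·sin(4·t). We have position x(t) = 5 - 4·sin(4·t). Substituting t = pi/8: x(pi/8) = 1.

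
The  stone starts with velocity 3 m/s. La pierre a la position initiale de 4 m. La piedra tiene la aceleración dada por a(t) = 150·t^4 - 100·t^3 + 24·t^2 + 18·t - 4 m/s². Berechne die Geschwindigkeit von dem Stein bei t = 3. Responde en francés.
Pour résoudre ceci, nous devons prendre 1 intégrale de notre équation de l'accélération a(t) = 150·t^4 - 100·t^3 + 24·t^2 + 18·t - 4. La primitive de l'accélération, avec v(0) = 3, donne la vitesse: v(t) = 30·t^5 - 25·t^4 + 8·t^3 + 9·t^2 - 4·t + 3. De l'équation de la vitesse v(t) = 30·t^5 - 25·t^4 + 8·t^3 + 9·t^2 - 4·t + 3, nous substituons t = 3 pour obtenir v = 5553.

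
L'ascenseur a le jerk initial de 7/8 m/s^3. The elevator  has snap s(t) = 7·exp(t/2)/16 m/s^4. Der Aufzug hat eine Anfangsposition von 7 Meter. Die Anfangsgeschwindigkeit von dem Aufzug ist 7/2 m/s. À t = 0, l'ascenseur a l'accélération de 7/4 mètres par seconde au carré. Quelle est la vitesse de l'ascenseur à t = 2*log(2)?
En partant du snap s(t) = 7·exp(t/2)/16, nous prenons 3 primitives. En prenant ∫s(t)dt et en appliquant j(0) = 7/8, nous trouvons j(t) = 7·exp(t/2)/8. La primitive du jerk est l'accélération. En utilisant a(0) = 7/4, nous obtenons a(t) = 7·exp(t/2)/4. La primitive de l'accélération est la vitesse. En utilisant v(0) = 7/2, nous obtenons v(t) = 7·exp(t/2)/2. Nous avons la vitesse v(t) = 7·exp(t/2)/2. En substituant t = 2*log(2): v(2*log(2)) = 7.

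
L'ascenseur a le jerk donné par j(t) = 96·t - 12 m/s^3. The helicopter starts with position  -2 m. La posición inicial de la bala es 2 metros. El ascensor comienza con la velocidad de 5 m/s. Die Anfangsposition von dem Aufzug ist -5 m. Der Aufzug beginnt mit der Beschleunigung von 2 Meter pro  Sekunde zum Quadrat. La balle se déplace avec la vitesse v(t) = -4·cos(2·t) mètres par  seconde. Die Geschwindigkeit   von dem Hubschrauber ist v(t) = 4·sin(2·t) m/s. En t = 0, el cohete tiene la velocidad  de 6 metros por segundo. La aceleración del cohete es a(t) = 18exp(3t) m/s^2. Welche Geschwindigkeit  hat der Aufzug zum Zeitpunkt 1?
Um dies zu lösen, müssen wir 2 Integrale unserer Gleichung für den Ruck j(t) = 96·t - 12 finden. Mit ∫j(t)dt und Anwendung von a(0) = 2, finden wir a(t) = 48·t^2 - 12·t + 2. Das Integral von der Beschleunigung ist die Geschwindigkeit. Mit v(0) = 5 erhalten wir v(t) = 16·t^3 - 6·t^2 + 2·t + 5. Mit v(t) = 16·t^3 - 6·t^2 + 2·t + 5 und Einsetzen von t = 1, finden wir v = 17.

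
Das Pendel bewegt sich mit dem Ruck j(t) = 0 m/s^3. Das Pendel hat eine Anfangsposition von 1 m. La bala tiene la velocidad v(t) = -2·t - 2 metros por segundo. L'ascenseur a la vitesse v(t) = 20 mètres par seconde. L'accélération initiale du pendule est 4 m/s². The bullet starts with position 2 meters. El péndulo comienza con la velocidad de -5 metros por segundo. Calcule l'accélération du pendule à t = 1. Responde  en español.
Debemos encontrar la antiderivada de nuestra ecuación de la sacudida j(t) = 0 1 vez. Integrando la sacudida y usando la condición inicial a(0) = 4, obtenemos a(t) = 4. Tenemos la aceleración a(t) = 4. Sustituyendo t = 1: a(1) = 4.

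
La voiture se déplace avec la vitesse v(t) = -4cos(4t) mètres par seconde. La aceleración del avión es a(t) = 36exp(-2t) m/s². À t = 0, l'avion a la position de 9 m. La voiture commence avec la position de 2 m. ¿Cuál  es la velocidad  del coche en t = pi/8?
Usando v(t) = -4·cos(4·t) y sustituyendo t = pi/8, encontramos v = 0.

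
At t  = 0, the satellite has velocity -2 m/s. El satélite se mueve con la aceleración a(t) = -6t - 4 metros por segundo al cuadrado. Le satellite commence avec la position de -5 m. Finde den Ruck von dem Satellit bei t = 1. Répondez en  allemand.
Um dies zu lösen, müssen wir 1 Ableitung unserer Gleichung für die Beschleunigung a(t) = -6·t - 4 nehmen. Durch Ableiten von der Beschleunigung erhalten wir den Ruck: j(t) = -6. Mit j(t) = -6 und Einsetzen von t = 1, finden wir j = -6.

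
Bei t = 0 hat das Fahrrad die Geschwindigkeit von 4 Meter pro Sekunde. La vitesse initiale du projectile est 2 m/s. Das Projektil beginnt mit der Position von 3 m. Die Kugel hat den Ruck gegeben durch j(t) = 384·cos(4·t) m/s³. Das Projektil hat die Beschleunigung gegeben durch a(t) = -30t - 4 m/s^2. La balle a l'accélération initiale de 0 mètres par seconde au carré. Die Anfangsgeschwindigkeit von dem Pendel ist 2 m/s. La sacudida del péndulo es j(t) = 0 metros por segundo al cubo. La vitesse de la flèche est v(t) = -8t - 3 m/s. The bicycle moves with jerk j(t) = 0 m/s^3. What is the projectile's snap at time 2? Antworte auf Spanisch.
Debemos derivar nuestra ecuación de la aceleración a(t) = -30·t - 4 2 veces. Tomando d/dt de a(t), encontramos j(t) = -30. La derivada de la sacudida da el snap: s(t) = 0. Tenemos el snap s(t) = 0. Sustituyendo t = 2: s(2) = 0.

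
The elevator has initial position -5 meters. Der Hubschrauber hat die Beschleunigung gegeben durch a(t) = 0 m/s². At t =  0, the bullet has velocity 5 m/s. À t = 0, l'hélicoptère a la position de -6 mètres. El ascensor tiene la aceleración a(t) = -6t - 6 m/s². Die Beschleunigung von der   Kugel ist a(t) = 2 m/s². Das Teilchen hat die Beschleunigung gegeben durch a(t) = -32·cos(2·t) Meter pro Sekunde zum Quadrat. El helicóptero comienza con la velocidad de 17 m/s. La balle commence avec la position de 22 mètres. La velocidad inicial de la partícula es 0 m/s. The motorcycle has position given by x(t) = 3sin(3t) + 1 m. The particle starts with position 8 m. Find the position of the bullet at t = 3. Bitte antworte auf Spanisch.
Debemos encontrar la integral de nuestra ecuación de la aceleración a(t) = 2 2 veces. La antiderivada de la aceleración, con v(0) = 5, da la velocidad: v(t) = 2·t + 5. La antiderivada de la velocidad es la posición. Usando x(0) = 22, obtenemos x(t) = t^2 + 5·t + 22. Usando x(t) = t^2 + 5·t + 22 y sustituyendo t = 3, encontramos x = 46.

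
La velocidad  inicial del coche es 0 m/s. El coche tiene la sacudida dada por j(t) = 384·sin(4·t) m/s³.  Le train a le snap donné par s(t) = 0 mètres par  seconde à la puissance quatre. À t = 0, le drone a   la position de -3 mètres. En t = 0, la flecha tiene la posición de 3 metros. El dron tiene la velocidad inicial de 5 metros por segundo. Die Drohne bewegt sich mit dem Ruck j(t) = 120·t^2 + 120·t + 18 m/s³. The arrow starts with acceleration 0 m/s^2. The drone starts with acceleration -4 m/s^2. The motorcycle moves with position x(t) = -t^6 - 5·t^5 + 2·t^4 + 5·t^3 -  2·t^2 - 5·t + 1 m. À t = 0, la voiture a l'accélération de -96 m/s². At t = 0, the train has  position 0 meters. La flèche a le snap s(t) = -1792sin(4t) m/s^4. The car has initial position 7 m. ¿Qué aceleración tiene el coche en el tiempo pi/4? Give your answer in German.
Um dies zu lösen, müssen wir 1 Integral unserer Gleichung für den Ruck j(t) = 384·sin(4·t) finden. Das Integral von dem Ruck, mit a(0) = -96, ergibt die Beschleunigung: a(t) = -96·cos(4·t). Wir haben die Beschleunigung a(t) = -96·cos(4·t). Durch Einsetzen von t = pi/4: a(pi/4) = 96.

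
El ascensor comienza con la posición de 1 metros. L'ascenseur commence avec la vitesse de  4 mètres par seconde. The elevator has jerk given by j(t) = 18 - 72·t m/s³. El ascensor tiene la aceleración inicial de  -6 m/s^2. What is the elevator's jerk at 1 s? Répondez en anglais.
From the given jerk equation j(t) = 18 - 72·t, we substitute t = 1 to get j = -54.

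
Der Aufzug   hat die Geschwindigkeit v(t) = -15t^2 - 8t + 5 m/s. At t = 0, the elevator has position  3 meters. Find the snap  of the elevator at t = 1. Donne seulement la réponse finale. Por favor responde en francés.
La réponse est 0.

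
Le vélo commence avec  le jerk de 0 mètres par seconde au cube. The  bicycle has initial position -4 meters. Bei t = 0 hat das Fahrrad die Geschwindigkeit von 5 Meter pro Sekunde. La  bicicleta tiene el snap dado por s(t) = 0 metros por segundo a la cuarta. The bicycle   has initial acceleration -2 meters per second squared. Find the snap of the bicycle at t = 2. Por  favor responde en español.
Usando s(t) = 0 y sustituyendo t = 2, encontramos s = 0.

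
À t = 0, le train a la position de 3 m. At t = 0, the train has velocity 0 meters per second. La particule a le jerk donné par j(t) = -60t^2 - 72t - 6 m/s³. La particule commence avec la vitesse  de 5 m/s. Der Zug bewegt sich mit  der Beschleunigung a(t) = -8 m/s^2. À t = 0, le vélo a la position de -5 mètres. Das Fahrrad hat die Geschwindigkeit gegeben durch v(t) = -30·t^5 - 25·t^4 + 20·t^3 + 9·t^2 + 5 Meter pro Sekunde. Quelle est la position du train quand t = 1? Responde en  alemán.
Um dies zu lösen, müssen wir 2 Stammfunktionen unserer Gleichung für die Beschleunigung a(t) = -8 finden. Die Stammfunktion von der Beschleunigung ist die Geschwindigkeit. Mit v(0) = 0 erhalten wir v(t) = -8·t. Das Integral von der Geschwindigkeit, mit x(0) = 3, ergibt die Position: x(t) = 3 - 4·t^2. Aus der Gleichung für die Position x(t) = 3 - 4·t^2, setzen wir t = 1 ein und erhalten x = -1.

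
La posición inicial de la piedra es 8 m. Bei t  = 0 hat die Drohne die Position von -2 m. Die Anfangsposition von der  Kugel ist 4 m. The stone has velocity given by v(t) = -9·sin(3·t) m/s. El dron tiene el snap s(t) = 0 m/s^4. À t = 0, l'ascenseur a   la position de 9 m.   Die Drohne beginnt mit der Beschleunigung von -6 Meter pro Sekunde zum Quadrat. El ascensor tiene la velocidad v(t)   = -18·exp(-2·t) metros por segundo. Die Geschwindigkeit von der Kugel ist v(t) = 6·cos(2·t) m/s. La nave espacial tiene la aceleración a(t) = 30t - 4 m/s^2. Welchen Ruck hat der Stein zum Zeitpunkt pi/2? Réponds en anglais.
We must differentiate our velocity equation v(t) = -9·sin(3·t) 2 times. The derivative of velocity gives acceleration: a(t) = -27·cos(3·t). The derivative of acceleration gives jerk: j(t) = 81·sin(3·t). We have jerk j(t) = 81·sin(3·t). Substituting t = pi/2: j(pi/2) = -81.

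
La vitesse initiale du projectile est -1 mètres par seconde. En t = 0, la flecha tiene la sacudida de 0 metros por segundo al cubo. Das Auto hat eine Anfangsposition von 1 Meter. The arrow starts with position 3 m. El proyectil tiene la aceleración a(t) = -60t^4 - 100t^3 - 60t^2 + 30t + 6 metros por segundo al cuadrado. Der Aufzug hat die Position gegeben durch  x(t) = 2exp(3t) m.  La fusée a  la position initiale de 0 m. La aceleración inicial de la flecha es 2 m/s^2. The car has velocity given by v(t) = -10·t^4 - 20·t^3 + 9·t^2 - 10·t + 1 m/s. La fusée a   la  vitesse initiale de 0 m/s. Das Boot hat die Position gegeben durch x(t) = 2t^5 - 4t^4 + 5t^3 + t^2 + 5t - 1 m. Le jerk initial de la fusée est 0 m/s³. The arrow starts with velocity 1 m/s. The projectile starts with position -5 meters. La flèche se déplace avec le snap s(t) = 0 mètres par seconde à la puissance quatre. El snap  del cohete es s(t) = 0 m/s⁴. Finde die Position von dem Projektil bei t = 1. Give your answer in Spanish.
Partiendo de la aceleración a(t) = -60·t^4 - 100·t^3 - 60·t^2 + 30·t + 6, tomamos 2 antiderivadas. Tomando ∫a(t)dt y aplicando v(0) = -1, encontramos v(t) = -12·t^5 - 25·t^4 - 20·t^3 + 15·t^2 + 6·t - 1. Tomando ∫v(t)dt y aplicando x(0) = -5, encontramos x(t) = -2·t^6 - 5·t^5 - 5·t^4 + 5·t^3 + 3·t^2 - t - 5. De la ecuación de la posición x(t) = -2·t^6 - 5·t^5 - 5·t^4 + 5·t^3 + 3·t^2 - t - 5, sustituimos t = 1 para obtener x = -10.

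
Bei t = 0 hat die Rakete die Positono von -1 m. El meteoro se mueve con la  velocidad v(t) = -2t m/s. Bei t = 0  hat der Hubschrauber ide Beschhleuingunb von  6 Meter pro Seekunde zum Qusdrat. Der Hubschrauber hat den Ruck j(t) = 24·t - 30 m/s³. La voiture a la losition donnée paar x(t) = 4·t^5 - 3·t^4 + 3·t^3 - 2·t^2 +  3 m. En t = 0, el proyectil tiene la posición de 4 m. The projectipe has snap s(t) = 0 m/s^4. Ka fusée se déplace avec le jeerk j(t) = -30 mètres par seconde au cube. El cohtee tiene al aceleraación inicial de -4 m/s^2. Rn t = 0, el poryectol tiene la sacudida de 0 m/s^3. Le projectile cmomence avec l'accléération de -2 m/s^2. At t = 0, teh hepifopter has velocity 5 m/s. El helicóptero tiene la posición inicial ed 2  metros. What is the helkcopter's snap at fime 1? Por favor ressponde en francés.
Pour résoudre ceci, nous devons prendre 1 dérivée de notre équation du jerk j(t) = 24·t - 30. En prenant d/dt de j(t), nous trouvons s(t) = 24. Nous avons le snap s(t) = 24. En substituant t = 1: s(1) = 24.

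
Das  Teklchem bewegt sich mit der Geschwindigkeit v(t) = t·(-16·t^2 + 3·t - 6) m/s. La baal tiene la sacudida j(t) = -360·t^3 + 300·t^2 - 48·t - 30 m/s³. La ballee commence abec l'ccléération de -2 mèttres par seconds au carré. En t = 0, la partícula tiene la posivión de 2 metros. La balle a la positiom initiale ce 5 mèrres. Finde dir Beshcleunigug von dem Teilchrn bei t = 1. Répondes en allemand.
Wir müssen unsere Gleichung für die Geschwindigkeit v(t) = t·(-16·t^2 + 3·t - 6) 1-mal ableiten. Mit d/dt von v(t) finden wir a(t) = -16·t^2 + t·(3 - 32·t) + 3·t - 6. Aus der Gleichung für die Beschleunigung a(t) = -16·t^2 + t·(3 - 32·t) + 3·t - 6, setzen wir t = 1 ein und erhalten a = -48.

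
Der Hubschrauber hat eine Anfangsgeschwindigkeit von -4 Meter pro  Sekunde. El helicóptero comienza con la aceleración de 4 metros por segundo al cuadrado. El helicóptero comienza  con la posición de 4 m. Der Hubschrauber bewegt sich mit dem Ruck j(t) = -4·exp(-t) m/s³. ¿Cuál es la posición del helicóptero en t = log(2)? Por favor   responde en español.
Para resolver esto, necesitamos tomar 3 integrales de nuestra ecuación de la sacudida j(t) = -4·exp(-t). Tomando ∫j(t)dt y aplicando a(0) = 4, encontramos a(t) = 4·exp(-t). La integral de la aceleración es la velocidad. Usando v(0) = -4, obtenemos v(t) = -4·exp(-t). La integral de la velocidad es la posición. Usando x(0) = 4, obtenemos x(t) = 4·exp(-t). De la ecuación de la posición x(t) = 4·exp(-t), sustituimos t = log(2) para obtener x = 2.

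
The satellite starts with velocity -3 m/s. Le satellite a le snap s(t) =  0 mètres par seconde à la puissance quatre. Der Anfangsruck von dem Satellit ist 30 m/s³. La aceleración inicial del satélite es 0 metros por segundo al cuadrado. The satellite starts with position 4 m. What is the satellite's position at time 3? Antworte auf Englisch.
To solve this, we need to take 4 integrals of our snap equation s(t) = 0. The antiderivative of snap, with j(0) = 30, gives jerk: j(t) = 30. The integral of jerk, with a(0) = 0, gives acceleration: a(t) = 30·t. Taking ∫a(t)dt and applying v(0) = -3, we find v(t) = 15·t^2 - 3. Finding the antiderivative of v(t) and using x(0) = 4: x(t) = 5·t^3 - 3·t + 4. Using x(t) = 5·t^3 - 3·t + 4 and substituting t = 3, we find x = 130.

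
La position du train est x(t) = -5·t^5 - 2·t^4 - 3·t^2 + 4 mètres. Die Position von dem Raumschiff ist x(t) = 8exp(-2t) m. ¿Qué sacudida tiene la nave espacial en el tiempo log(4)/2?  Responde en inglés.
To solve this, we need to take 3 derivatives of our position equation x(t) = 8·exp(-2·t). Differentiating position, we get velocity: v(t) = -16·exp(-2·t). Taking d/dt of v(t), we find a(t) = 32·exp(-2·t). Differentiating acceleration, we get jerk: j(t) = -64·exp(-2·t). We have jerk j(t) = -64·exp(-2·t). Substituting t = log(4)/2: j(log(4)/2) = -16.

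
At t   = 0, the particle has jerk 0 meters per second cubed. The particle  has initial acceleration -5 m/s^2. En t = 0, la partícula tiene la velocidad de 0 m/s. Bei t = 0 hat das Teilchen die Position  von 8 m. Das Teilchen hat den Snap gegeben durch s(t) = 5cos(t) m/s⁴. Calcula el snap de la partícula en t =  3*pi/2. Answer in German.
Wir haben den Snap s(t) = 5·cos(t). Durch Einsetzen von t = 3*pi/2: s(3*pi/2) = 0.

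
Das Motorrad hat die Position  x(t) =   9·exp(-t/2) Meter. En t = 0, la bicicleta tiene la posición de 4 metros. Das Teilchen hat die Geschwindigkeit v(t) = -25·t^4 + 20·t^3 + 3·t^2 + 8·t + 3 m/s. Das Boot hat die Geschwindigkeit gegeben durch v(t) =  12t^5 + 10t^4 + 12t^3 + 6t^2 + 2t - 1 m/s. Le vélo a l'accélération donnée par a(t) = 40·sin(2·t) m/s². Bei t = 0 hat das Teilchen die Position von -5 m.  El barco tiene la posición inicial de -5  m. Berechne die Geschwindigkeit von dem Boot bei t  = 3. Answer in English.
Using v(t) = 12·t^5 + 10·t^4 + 12·t^3 + 6·t^2 + 2·t - 1 and substituting t = 3, we find v = 4109.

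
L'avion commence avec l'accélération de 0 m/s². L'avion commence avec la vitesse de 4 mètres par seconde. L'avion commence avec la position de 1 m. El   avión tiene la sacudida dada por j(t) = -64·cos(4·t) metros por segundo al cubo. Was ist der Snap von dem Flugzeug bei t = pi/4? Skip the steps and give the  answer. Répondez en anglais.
The snap at t = pi/4 is s = 0.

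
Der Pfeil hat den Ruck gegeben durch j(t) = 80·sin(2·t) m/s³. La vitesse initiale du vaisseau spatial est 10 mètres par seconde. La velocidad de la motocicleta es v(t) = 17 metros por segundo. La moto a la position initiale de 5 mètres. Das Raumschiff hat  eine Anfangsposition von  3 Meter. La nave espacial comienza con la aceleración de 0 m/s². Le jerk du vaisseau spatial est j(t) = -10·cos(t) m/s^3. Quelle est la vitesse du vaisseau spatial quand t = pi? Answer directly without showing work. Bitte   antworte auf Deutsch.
Bei t = pi, v = -10.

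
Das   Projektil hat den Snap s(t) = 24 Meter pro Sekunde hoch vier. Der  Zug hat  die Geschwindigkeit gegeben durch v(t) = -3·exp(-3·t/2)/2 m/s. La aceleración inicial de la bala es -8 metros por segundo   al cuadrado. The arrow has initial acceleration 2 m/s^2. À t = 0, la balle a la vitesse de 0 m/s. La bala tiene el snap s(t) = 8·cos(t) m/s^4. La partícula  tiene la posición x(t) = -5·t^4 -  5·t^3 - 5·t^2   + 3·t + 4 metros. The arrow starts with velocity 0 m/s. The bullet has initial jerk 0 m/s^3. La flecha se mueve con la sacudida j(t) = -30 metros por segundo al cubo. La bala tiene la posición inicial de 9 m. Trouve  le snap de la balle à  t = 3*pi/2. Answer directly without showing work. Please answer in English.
The snap at t = 3*pi/2 is s = 0.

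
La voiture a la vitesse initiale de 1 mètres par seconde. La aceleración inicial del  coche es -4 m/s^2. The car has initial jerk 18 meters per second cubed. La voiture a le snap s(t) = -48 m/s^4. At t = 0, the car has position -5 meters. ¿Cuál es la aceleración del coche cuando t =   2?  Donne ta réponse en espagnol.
Debemos encontrar la integral de nuestra ecuación del snap s(t) = -48 2 veces. La integral del snap es la sacudida. Usando j(0) = 18, obtenemos j(t) = 18 - 48·t. Integrando la sacudida y usando la condición inicial a(0) = -4, obtenemos a(t) = -24·t^2 + 18·t - 4. De la ecuación de la aceleración a(t) = -24·t^2 + 18·t - 4, sustituimos t = 2 para obtener a = -64.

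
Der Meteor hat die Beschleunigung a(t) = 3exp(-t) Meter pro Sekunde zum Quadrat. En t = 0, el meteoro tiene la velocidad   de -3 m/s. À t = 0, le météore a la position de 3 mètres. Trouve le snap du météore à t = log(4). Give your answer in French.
Pour résoudre ceci, nous devons prendre 2 dérivées de notre équation de l'accélération a(t) = 3·exp(-t). La dérivée de l'accélération donne le jerk: j(t) = -3·exp(-t). En prenant d/dt de j(t), nous trouvons s(t) = 3·exp(-t). Nous avons le snap s(t) = 3·exp(-t). En substituant t = log(4): s(log(4)) = 3/4.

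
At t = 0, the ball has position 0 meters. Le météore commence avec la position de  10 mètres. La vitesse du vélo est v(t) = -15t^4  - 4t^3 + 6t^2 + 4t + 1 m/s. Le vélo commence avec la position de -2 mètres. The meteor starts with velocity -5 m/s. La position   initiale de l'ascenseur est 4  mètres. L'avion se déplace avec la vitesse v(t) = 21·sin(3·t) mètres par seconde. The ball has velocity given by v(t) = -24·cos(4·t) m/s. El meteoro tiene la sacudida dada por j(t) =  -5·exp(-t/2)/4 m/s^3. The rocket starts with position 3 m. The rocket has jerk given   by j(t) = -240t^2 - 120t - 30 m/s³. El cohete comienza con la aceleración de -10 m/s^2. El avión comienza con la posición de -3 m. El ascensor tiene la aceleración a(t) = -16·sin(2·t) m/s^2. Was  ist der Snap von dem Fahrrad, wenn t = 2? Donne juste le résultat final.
s(2) = -744.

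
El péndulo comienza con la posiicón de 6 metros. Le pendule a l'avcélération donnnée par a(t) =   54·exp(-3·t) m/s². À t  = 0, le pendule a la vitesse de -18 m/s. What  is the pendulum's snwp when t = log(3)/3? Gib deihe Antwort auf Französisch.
En partant de l'accélération a(t) = 54·exp(-3·t), nous prenons 2 dérivées. En prenant d/dt de a(t), nous trouvons j(t) = -162·exp(-3·t). En dérivant le jerk, nous obtenons le snap: s(t) = 486·exp(-3·t). Nous avons le snap s(t) = 486·exp(-3·t). En substituant t = log(3)/3: s(log(3)/3) = 162.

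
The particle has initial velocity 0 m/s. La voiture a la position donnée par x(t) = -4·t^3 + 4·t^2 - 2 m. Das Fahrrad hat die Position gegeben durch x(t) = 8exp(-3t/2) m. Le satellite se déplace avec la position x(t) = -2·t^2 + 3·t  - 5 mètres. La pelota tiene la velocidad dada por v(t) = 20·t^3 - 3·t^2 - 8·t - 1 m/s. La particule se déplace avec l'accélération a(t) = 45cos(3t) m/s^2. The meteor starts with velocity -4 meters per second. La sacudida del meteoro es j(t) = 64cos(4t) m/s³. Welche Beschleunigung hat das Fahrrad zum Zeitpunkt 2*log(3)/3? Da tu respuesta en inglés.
To solve this, we need to take 2 derivatives of our position equation x(t) = 8·exp(-3·t/2). The derivative of position gives velocity: v(t) = -12·exp(-3·t/2). The derivative of velocity gives acceleration: a(t) = 18·exp(-3·t/2). Using a(t) = 18·exp(-3·t/2) and substituting t = 2*log(3)/3, we find a = 6.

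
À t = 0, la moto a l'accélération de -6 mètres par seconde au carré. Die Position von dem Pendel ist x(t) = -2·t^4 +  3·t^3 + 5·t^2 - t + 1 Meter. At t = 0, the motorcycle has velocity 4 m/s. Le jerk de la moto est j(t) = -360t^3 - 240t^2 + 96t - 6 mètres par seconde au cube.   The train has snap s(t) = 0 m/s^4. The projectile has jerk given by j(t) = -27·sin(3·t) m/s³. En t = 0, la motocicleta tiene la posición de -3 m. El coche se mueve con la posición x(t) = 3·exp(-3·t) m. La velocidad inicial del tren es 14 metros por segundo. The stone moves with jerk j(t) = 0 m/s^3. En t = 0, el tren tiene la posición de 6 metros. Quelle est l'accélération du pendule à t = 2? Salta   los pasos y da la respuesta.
La réponse est -50.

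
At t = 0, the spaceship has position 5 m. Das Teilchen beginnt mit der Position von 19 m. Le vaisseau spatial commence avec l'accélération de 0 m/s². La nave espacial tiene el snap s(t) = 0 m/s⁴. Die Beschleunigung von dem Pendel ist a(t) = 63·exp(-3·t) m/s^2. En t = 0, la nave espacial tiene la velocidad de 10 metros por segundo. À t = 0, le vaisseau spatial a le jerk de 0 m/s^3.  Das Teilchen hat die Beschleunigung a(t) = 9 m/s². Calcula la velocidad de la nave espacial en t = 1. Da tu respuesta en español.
Para resolver esto, necesitamos tomar 3 integrales de nuestra ecuación del snap s(t) = 0. La antiderivada del snap es la sacudida. Usando j(0) = 0, obtenemos j(t) = 0. La antiderivada de la sacudida, con a(0) = 0, da la aceleración: a(t) = 0. Tomando ∫a(t)dt y aplicando v(0) = 10, encontramos v(t) = 10. Usando v(t) = 10 y sustituyendo t = 1, encontramos v = 10.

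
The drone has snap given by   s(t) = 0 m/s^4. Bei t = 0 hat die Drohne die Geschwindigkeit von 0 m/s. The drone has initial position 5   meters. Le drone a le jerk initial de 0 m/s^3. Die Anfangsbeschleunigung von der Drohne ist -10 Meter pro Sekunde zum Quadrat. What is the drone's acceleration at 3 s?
To find the answer, we compute 2 antiderivatives of s(t) = 0. Integrating snap and using the initial condition j(0) = 0, we get j(t) = 0. Integrating jerk and using the initial condition a(0) = -10, we get a(t) = -10. Using a(t) = -10 and substituting t = 3, we find a = -10.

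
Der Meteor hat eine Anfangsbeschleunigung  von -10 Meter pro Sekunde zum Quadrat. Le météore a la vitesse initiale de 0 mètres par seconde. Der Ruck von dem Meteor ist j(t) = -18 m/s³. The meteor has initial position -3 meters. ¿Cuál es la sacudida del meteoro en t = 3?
Tenemos la sacudida j(t) = -18. Sustituyendo t = 3: j(3) = -18.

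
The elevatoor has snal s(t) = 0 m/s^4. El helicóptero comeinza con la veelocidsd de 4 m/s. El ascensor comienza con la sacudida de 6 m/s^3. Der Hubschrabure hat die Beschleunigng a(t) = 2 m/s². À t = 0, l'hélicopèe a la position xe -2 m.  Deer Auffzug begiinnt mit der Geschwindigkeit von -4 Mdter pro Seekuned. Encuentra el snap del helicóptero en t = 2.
Partiendo de la aceleración a(t) = 2, tomamos 2 derivadas. Derivando la aceleración, obtenemos la sacudida: j(t) = 0. Derivando la sacudida, obtenemos el snap: s(t) = 0. De la ecuación del snap s(t) = 0, sustituimos t = 2 para obtener s = 0.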